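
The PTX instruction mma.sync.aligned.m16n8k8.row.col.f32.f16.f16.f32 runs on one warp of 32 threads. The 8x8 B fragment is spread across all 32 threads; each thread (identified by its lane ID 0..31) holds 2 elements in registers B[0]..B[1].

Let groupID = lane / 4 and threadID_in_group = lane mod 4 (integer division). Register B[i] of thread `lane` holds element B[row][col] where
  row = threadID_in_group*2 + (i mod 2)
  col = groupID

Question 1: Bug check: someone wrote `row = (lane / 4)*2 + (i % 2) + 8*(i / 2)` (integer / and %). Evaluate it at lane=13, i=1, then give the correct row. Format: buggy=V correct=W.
`(lane / 4)*2 + (i % 2) + 8*(i / 2)`[13,1]->7
lane 13: g=3 (13/4), t=1 (13%4)
i=1: r=1*2+1=3, c=g=3
row: 7 vs 3

buggy=7 correct=3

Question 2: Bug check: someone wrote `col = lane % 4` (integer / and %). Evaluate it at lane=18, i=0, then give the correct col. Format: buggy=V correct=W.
buggy=2 correct=4

`lane % 4`[18,0]⇒2
18: gr=4,th=2
[0] (2*2+0,4) = (4,4)
col: 2 vs 4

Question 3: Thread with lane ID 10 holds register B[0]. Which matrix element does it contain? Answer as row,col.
L=10->gid=10>>2=2, tid=10&3=2
[0]->row 2·2+0=4  col gid=2

4,2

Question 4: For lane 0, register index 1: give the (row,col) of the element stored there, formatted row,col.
1,0

lane 0: grp=0 (0/4), tig=0 (0%4)
i=1: r=0*2+1=1, c=grp=0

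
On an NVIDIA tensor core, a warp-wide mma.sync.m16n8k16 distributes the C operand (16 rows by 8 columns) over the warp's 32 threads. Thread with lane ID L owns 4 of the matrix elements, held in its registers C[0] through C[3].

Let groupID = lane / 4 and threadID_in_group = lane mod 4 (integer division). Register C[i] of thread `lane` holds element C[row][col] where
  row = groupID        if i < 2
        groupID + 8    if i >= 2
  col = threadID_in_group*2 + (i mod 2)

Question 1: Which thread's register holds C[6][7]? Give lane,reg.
r:6=>grp=6,rB=0  c:7=>tig=3,lo=1
L=6*4+3=27  i=0*2+1=1

27,1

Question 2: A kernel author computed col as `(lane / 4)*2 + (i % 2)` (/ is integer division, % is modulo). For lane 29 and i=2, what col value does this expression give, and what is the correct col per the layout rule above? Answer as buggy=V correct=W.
buggy=14 correct=2

`(lane / 4)*2 + (i % 2)`[29,2]=>14
L=29=>grp=29>>2=7, tig=29&3=1
[2]=>row 7+8=15  col 1·2+0=2
col: 14 vs 2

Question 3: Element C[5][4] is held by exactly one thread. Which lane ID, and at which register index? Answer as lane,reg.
22,0

r=5->g=5,rb=0  c=4->t=2,b0=0
L=5*4+2=22  i=0*2+0=0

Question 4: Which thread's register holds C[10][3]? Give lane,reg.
9,3

r: 10->gid=2,r8=1  c: 3->tid=1,i&1=1
L=2*4+1=9  i=1*2+1=3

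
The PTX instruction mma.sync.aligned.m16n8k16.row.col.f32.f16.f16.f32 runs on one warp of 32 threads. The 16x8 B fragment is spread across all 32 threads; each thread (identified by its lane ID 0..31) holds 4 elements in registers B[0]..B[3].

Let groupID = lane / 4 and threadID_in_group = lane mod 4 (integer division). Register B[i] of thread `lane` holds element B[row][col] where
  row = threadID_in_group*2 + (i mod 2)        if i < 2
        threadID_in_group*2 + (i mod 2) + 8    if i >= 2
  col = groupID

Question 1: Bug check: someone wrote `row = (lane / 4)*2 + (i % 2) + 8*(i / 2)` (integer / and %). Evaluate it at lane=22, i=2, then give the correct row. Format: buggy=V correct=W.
`(lane / 4)*2 + (i % 2) + 8*(i / 2)`[22,2]->18
lane 22->22/4=5, 22 mod 4=2
i=2  r:2·2+0+8->12  c:5
row: 18 vs 12

buggy=18 correct=12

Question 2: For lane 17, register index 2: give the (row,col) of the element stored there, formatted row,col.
lane 17: grp=4 (17/4), tig=1 (17%4)
i=2: r=1*2+0+8=10, c=grp=4

10,4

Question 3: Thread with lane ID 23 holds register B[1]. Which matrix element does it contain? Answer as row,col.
lane 23: g=5 (23/4), t=3 (23%4)
i=1: r=3*2+1+0=7, c=g=5

7,5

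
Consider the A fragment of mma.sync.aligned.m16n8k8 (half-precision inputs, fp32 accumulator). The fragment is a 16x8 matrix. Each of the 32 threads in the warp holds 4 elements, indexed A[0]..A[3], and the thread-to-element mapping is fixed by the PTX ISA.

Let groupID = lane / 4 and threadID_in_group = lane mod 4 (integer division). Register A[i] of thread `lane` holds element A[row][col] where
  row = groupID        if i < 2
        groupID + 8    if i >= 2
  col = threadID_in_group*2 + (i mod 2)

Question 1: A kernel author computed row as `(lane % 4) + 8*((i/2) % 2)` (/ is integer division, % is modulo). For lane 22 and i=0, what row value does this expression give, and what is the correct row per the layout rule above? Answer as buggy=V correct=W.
buggy=2 correct=5

`(lane % 4) + 8*((i/2) % 2)`[22,0]⇒2
L=22⇒gr=22>>2=5, th=22&3=2
[0]⇒row 5+0=5  col 2·2+0=4
row: 2 vs 5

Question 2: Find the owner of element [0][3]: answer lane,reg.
1,1

r=0→G=0,rhi=0  c=3→T=1,p=1
L=0*4+1=1  i=0*2+1=1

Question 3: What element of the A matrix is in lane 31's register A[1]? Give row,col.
lane 31: gid=7 (31/4), tid=3 (31%4)
i=1: r=7+0=7, c=3*2+1=7

7,7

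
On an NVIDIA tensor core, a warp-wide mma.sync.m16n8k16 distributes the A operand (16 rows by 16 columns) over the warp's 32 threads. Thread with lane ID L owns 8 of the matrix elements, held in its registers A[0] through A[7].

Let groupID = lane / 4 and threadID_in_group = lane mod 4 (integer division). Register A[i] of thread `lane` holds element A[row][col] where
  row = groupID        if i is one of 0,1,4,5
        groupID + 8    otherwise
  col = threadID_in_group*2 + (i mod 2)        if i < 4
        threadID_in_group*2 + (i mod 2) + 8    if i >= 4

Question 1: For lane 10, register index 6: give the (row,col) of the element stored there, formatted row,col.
10: grp=2,tig=2
[6] (2+8,2*2+0+8) = (10,12)

10,12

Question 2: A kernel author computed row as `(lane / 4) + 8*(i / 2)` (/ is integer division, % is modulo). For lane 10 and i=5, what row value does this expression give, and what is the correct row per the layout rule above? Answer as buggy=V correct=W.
`(lane / 4) + 8*(i / 2)`[10,5]⇒18
10: gr=2,th=2
[5] (2+0,2*2+1+8) = (2,13)
row: 18 vs 2

buggy=18 correct=2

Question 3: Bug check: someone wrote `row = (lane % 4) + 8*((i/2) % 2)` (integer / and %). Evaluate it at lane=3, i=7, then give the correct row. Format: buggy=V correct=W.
`(lane % 4) + 8*((i/2) % 2)`[3,7]->11
lane 3: g=0 (3/4), t=3 (3%4)
i=7: r=0+8=8, c=3*2+1+8=15
row: 11 vs 8

buggy=11 correct=8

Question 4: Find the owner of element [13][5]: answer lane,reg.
r=13->g=5,rb=1  c=5->cb=0,t=2,b0=1
L=5*4+2=22  i=0*4+1*2+1=3

22,3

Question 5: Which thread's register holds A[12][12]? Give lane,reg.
18,6

r=12⇒gr=4,Rb=1  c=12⇒Cb=1,th=2,odd=0
L=4*4+2=18  i=1*4+1*2+0=6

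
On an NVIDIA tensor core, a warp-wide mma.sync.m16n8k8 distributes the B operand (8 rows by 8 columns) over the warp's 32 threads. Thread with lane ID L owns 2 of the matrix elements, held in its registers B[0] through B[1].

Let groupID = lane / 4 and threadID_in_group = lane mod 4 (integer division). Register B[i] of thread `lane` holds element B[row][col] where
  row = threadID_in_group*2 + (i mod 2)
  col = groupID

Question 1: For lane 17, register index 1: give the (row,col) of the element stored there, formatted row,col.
17: grp=4,tig=1
[1] (1*2+1,4) = (3,4)

3,4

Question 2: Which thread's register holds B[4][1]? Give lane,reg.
6,0

c=1→G=1  r=4→T=2,p=0
L=1*4+2=6  i=0=0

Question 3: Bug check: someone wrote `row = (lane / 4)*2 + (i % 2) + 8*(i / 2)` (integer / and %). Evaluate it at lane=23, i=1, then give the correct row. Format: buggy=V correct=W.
buggy=11 correct=7

`(lane / 4)*2 + (i % 2) + 8*(i / 2)`[23,1]⇒11
L=23⇒gr=23>>2=5, th=23&3=3
[1]⇒row 3·2+1=7  col gr=5
row: 11 vs 7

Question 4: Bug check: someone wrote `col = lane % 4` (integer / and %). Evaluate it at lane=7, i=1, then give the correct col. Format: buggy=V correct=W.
`lane % 4`[7,1]->3
7: g=1,t=3
[1] (3*2+1,1) = (7,1)
col: 3 vs 1

buggy=3 correct=1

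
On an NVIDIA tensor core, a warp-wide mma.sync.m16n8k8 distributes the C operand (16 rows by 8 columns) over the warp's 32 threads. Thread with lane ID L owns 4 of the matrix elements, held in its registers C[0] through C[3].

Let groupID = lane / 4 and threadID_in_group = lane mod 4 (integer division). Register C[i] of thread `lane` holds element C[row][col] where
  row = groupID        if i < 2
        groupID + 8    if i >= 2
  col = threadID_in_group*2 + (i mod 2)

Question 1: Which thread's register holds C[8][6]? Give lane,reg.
r=8⇒gr=0,Rb=1  c=6⇒th=3,odd=0
L=0*4+3=3  i=1*2+0=2

3,2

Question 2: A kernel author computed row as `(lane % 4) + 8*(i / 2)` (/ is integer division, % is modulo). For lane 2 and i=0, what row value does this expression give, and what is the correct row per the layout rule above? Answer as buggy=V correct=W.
`(lane % 4) + 8*(i / 2)`[2,0]=>2
lane 2: grp=0 (2/4), tig=2 (2%4)
i=0: r=0+0=0, c=2*2+0=4
row: 2 vs 0

buggy=2 correct=0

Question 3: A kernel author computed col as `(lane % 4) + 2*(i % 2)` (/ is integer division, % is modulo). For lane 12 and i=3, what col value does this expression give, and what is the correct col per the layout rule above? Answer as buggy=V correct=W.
`(lane % 4) + 2*(i % 2)`[12,3]->2
12: g=3,t=0
[3] (3+8,0*2+1) = (11,1)
col: 2 vs 1

buggy=2 correct=1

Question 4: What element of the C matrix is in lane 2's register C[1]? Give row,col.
0,5

L=2->g=2>>2=0, t=2&3=2
[1]->row 0+0=0  col 2·2+1=5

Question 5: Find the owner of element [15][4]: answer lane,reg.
30,2

r=15→G=7,rhi=1  c=4→T=2,p=0
L=7*4+2=30  i=1*2+0=2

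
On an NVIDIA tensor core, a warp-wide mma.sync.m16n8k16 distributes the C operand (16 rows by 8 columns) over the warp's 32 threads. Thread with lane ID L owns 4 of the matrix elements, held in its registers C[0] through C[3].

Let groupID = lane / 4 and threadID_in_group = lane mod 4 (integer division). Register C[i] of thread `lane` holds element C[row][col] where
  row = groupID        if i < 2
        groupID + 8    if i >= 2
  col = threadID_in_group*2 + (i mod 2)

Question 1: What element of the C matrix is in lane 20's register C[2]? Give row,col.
lane 20->20/4=5, 20 mod 4=0
i=2  r:5+8->13  c:2·0+0->0

13,0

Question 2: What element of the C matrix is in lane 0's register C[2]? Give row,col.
8,0

lane 0→0/4=0, 0 mod 4=0
i=2  r:0+8→8  c:2·0+0→0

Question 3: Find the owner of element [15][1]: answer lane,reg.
28,3

r=15⇒gr=7,Rb=1  c=1⇒th=0,odd=1
L=7*4+0=28  i=1*2+1=3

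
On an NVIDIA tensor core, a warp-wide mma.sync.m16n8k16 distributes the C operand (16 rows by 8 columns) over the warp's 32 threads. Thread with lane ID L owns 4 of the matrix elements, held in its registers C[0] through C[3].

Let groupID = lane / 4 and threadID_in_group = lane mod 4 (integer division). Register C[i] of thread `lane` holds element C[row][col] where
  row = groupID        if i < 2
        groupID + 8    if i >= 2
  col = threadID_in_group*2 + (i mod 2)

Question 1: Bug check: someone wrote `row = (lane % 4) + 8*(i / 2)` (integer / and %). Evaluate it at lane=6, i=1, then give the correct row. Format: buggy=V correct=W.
`(lane % 4) + 8*(i / 2)`[6,1]→2
lane 6: G=1 (6/4), T=2 (6%4)
i=1: r=1+0=1, c=2*2+1=5
row: 2 vs 1

buggy=2 correct=1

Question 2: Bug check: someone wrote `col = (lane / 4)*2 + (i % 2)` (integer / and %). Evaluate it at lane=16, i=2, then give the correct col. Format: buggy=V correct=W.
`(lane / 4)*2 + (i % 2)`[16,2]->8
16: g=4,t=0
[2] (4+8,0*2+0) = (12,0)
col: 8 vs 0

buggy=8 correct=0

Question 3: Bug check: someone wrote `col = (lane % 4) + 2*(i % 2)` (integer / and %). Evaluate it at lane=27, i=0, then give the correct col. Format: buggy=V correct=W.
`(lane % 4) + 2*(i % 2)`[27,0]->3
27: gid=6,tid=3
[0] (6+0,3*2+0) = (6,6)
col: 3 vs 6

buggy=3 correct=6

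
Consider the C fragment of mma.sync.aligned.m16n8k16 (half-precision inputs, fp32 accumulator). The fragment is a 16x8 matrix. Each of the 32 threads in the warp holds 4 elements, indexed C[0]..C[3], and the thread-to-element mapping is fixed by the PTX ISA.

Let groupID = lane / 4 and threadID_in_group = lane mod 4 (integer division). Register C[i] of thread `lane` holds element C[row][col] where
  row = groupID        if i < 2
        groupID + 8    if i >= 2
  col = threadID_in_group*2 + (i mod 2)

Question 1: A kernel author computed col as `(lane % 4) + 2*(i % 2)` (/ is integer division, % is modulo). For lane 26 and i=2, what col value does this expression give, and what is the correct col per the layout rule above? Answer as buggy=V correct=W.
`(lane % 4) + 2*(i % 2)`[26,2]⇒2
lane 26: gr=6 (26/4), th=2 (26%4)
i=2: r=6+8=14, c=2*2+0=4
col: 2 vs 4

buggy=2 correct=4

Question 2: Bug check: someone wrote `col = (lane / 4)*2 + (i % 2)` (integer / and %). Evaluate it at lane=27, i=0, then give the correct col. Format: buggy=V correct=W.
buggy=12 correct=6

`(lane / 4)*2 + (i % 2)`[27,0]=>12
L=27=>grp=27>>2=6, tig=27&3=3
[0]=>row 6+0=6  col 3·2+0=6
col: 12 vs 6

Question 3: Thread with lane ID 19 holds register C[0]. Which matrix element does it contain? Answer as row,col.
lane 19->19/4=4, 19 mod 4=3
i=0  r:4+0->4  c:2·3+0->6

4,6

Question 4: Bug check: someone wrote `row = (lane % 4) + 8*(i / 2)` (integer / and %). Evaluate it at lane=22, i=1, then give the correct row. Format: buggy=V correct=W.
`(lane % 4) + 8*(i / 2)`[22,1]->2
22: g=5,t=2
[1] (5+0,2*2+1) = (5,5)
row: 2 vs 5

buggy=2 correct=5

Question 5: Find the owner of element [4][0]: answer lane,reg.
16,0

r=4->g=4,rb=0  c=0->t=0,b0=0
L=4*4+0=16  i=0*2+0=0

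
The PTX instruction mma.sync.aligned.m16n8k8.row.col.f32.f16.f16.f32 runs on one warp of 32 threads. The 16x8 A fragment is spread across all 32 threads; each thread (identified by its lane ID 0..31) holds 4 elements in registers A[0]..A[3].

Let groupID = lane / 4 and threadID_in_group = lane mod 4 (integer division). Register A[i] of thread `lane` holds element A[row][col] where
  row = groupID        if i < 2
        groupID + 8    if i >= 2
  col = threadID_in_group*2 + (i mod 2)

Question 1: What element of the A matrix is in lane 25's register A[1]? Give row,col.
lane 25->25/4=6, 25 mod 4=1
i=1  r:6+0->6  c:2·1+1->3

6,3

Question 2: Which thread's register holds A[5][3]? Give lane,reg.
21,1

r:5=>grp=5,rB=0  c:3=>tig=1,lo=1
L=5*4+1=21  i=0*2+1=1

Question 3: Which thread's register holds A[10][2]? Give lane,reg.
9,2

r=10→G=2,rhi=1  c=2→T=1,p=0
L=2*4+1=9  i=1*2+0=2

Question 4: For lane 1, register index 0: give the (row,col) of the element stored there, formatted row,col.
0,2

L=1=>grp=1>>2=0, tig=1&3=1
[0]=>row 0+0=0  col 1·2+0=2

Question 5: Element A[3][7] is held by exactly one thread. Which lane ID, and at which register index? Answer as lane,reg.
r=3⇒gr=3,Rb=0  c=7⇒th=3,odd=1
L=3*4+3=15  i=0*2+1=1

15,1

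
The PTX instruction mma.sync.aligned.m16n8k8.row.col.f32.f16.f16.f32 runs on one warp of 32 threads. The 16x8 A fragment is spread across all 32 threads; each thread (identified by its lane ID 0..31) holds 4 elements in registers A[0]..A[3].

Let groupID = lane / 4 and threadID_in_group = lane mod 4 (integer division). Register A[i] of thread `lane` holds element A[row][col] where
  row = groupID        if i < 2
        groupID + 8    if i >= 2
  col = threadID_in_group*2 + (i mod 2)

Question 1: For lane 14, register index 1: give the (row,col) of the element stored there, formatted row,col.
L=14⇒gr=14>>2=3, th=14&3=2
[1]⇒row 3+0=3  col 2·2+1=5

3,5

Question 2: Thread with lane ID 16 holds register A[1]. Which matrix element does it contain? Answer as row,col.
4,1

16: g=4,t=0
[1] (4+0,0*2+1) = (4,1)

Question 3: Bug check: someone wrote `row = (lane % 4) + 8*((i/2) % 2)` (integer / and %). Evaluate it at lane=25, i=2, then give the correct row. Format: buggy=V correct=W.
`(lane % 4) + 8*((i/2) % 2)`[25,2]⇒9
L=25⇒gr=25>>2=6, th=25&3=1
[2]⇒row 6+8=14  col 1·2+0=2
row: 9 vs 14

buggy=9 correct=14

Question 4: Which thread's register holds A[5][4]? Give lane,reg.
22,0

r: 5->gid=5,r8=0  c: 4->tid=2,i&1=0
L=5*4+2=22  i=0*2+0=0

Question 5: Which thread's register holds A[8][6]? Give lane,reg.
3,2

r:8=>grp=0,rB=1  c:6=>tig=3,lo=0
L=0*4+3=3  i=1*2+0=2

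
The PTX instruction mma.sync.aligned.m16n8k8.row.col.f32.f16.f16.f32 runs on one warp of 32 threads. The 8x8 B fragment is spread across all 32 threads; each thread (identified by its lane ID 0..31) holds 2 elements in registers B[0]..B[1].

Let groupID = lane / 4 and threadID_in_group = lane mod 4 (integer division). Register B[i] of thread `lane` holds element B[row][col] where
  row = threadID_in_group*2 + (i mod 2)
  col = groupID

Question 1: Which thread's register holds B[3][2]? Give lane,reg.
9,1

c=2⇒gr=2  r=3⇒th=1,odd=1
L=2*4+1=9  i=1=1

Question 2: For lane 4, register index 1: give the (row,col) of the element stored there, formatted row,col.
lane 4: gid=1 (4/4), tid=0 (4%4)
i=1: r=0*2+1=1, c=gid=1

1,1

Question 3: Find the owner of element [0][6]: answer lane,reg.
c=6->g=6  r=0->t=0,b0=0
L=6*4+0=24  i=0=0

24,0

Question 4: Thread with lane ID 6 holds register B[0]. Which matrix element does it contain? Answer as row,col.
lane 6: gr=1 (6/4), th=2 (6%4)
i=0: r=2*2+0=4, c=gr=1

4,1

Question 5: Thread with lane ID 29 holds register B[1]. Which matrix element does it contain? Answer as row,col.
3,7

L=29=>grp=29>>2=7, tig=29&3=1
[1]=>row 1·2+1=3  col grp=7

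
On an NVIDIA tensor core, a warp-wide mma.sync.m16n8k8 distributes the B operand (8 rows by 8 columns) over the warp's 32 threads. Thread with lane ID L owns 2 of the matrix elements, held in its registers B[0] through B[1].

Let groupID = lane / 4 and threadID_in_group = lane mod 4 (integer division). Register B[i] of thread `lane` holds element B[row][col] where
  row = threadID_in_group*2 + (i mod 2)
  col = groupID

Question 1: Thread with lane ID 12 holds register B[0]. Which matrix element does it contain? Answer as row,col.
lane 12->12/4=3, 12 mod 4=0
i=0  r:2·0+0->0  c:3

0,3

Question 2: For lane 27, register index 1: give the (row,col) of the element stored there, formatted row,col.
lane 27⇒27/4=6, 27 mod 4=3
i=1  r:2·3+1⇒7  c:6

7,6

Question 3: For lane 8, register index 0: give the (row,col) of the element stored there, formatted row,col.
L=8⇒gr=8>>2=2, th=8&3=0
[0]⇒row 0·2+0=0  col gr=2

0,2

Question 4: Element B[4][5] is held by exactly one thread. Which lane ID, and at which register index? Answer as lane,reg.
22,0

c=5⇒gr=5  r=4⇒th=2,odd=0
L=5*4+2=22  i=0=0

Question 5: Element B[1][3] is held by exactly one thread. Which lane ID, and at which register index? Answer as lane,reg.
c=3⇒gr=3  r=1⇒th=0,odd=1
L=3*4+0=12  i=1=1

12,1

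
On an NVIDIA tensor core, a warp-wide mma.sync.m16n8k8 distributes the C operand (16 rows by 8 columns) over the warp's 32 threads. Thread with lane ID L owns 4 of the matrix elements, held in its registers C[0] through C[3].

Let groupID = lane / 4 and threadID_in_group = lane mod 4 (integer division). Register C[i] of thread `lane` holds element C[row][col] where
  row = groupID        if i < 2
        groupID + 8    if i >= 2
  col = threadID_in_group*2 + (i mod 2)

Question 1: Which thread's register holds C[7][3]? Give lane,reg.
29,1

r:7=>grp=7,rB=0  c:3=>tig=1,lo=1
L=7*4+1=29  i=0*2+1=1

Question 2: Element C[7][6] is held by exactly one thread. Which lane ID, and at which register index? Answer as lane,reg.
31,0

r: 7->gid=7,r8=0  c: 6->tid=3,i&1=0
L=7*4+3=31  i=0*2+0=0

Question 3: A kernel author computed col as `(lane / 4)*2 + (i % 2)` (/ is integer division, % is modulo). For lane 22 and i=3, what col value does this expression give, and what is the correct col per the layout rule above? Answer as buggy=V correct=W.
`(lane / 4)*2 + (i % 2)`[22,3]->11
lane 22->22/4=5, 22 mod 4=2
i=3  r:5+8->13  c:2·2+1->5
col: 11 vs 5

buggy=11 correct=5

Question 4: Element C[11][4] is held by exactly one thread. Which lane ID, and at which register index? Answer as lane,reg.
r: 11->gid=3,r8=1  c: 4->tid=2,i&1=0
L=3*4+2=14  i=1*2+0=2

14,2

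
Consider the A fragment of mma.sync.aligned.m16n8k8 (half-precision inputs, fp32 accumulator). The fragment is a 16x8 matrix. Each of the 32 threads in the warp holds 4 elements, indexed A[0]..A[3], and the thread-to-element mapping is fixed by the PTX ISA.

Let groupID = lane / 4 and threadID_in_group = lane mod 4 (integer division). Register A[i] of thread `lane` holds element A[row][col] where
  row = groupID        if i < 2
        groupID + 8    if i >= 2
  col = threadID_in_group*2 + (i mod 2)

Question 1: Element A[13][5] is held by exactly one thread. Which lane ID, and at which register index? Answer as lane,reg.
r=13⇒gr=5,Rb=1  c=5⇒th=2,odd=1
L=5*4+2=22  i=1*2+1=3

22,3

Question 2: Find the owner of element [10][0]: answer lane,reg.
8,2

r=10→G=2,rhi=1  c=0→T=0,p=0
L=2*4+0=8  i=1*2+0=2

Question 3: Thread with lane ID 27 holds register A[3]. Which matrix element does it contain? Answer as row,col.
lane 27=>27/4=6, 27 mod 4=3
i=3  r:6+8=>14  c:2·3+1=>7

14,7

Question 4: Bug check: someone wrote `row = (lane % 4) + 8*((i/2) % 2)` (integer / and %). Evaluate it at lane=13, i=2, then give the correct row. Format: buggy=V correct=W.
buggy=9 correct=11

`(lane % 4) + 8*((i/2) % 2)`[13,2]->9
13: g=3,t=1
[2] (3+8,1*2+0) = (11,2)
row: 9 vs 11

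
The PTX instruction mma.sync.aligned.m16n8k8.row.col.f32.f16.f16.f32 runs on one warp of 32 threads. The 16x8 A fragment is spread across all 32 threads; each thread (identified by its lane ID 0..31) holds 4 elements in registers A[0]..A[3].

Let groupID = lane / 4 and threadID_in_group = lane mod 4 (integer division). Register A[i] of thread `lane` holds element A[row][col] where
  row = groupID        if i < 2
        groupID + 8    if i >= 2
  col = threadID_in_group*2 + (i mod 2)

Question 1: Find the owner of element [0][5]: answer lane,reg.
r: 0->gid=0,r8=0  c: 5->tid=2,i&1=1
L=0*4+2=2  i=0*2+1=1

2,1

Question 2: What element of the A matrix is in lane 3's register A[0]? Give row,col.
L=3=>grp=3>>2=0, tig=3&3=3
[0]=>row 0+0=0  col 3·2+0=6

0,6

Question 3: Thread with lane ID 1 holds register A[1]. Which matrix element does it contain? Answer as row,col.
L=1→G=1>>2=0, T=1&3=1
[1]→row 0+0=0  col 1·2+1=3

0,3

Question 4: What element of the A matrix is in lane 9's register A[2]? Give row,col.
10,2

lane 9=>9/4=2, 9 mod 4=1
i=2  r:2+8=>10  c:2·1+0=>2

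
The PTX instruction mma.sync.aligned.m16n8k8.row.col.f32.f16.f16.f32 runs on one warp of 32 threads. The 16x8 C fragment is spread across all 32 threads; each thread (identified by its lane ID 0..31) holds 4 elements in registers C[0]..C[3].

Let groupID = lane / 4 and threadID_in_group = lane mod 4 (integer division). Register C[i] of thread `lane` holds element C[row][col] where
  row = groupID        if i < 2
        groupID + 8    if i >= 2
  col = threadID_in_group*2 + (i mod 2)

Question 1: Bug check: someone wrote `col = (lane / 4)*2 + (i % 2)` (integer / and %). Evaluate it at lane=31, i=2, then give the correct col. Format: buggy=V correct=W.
`(lane / 4)*2 + (i % 2)`[31,2]→14
lane 31: G=7 (31/4), T=3 (31%4)
i=2: r=7+8=15, c=3*2+0=6
col: 14 vs 6

buggy=14 correct=6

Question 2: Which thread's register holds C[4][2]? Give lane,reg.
17,0

r=4→G=4,rhi=0  c=2→T=1,p=0
L=4*4+1=17  i=0*2+0=0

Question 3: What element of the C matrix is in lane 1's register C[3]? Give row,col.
lane 1: g=0 (1/4), t=1 (1%4)
i=3: r=0+8=8, c=1*2+1=3

8,3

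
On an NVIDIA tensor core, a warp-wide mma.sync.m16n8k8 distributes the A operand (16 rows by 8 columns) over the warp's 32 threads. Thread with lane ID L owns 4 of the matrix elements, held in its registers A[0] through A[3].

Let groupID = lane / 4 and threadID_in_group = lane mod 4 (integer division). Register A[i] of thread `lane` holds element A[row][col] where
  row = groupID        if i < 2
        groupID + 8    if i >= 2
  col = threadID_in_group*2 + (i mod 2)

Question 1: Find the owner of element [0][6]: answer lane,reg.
r=0→G=0,rhi=0  c=6→T=3,p=0
L=0*4+3=3  i=0*2+0=0

3,0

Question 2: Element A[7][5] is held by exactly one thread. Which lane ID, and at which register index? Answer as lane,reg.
r=7⇒gr=7,Rb=0  c=5⇒th=2,odd=1
L=7*4+2=30  i=0*2+1=1

30,1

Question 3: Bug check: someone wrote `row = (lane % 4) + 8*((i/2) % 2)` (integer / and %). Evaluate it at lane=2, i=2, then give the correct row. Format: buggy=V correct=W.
`(lane % 4) + 8*((i/2) % 2)`[2,2]->10
lane 2: g=0 (2/4), t=2 (2%4)
i=2: r=0+8=8, c=2*2+0=4
row: 10 vs 8

buggy=10 correct=8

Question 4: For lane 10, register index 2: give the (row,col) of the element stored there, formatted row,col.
10,4

lane 10: gr=2 (10/4), th=2 (10%4)
i=2: r=2+8=10, c=2*2+0=4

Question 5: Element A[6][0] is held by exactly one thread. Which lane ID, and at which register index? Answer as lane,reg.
24,0

r=6→G=6,rhi=0  c=0→T=0,p=0
L=6*4+0=24  i=0*2+0=0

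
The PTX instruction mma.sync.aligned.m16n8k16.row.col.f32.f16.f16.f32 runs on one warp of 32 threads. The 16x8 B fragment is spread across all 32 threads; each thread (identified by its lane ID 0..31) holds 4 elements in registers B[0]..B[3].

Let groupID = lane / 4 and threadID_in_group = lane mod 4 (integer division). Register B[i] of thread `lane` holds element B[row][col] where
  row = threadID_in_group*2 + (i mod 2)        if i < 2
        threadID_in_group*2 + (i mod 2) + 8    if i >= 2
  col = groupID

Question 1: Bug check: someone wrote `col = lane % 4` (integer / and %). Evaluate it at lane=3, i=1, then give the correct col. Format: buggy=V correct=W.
`lane % 4`[3,1]->3
lane 3->3/4=0, 3 mod 4=3
i=1  r:2·3+1+0->7  c:0
col: 3 vs 0

buggy=3 correct=0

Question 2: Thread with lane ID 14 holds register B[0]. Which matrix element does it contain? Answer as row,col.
4,3

lane 14: grp=3 (14/4), tig=2 (14%4)
i=0: r=2*2+0+0=4, c=grp=3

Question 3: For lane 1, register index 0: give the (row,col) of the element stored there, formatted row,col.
lane 1->1/4=0, 1 mod 4=1
i=0  r:2·1+0+0->2  c:0

2,0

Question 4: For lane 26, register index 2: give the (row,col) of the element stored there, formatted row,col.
lane 26: gr=6 (26/4), th=2 (26%4)
i=2: r=2*2+0+8=12, c=gr=6

12,6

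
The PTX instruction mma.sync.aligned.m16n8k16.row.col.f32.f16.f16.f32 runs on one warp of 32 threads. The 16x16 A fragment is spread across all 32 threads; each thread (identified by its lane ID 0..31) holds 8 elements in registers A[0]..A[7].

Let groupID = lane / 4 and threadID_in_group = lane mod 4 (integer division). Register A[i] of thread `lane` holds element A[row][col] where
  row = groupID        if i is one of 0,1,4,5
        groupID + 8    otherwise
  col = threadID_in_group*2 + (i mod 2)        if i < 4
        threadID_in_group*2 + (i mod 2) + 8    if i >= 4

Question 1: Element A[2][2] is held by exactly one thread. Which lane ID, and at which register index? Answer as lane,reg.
r=2⇒gr=2,Rb=0  c=2⇒Cb=0,th=1,odd=0
L=2*4+1=9  i=0*4+0*2+0=0

9,0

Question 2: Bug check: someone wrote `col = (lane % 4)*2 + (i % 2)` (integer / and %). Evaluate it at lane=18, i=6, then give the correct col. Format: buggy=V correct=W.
`(lane % 4)*2 + (i % 2)`[18,6]->4
lane 18: gid=4 (18/4), tid=2 (18%4)
i=6: r=4+8=12, c=2*2+0+8=12
col: 4 vs 12

buggy=4 correct=12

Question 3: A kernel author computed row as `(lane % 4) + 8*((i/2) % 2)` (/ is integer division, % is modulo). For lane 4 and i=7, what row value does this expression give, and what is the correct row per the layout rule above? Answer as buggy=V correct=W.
`(lane % 4) + 8*((i/2) % 2)`[4,7]=>8
L=4=>grp=4>>2=1, tig=4&3=0
[7]=>row 1+8=9  col 0·2+1+8=9
row: 8 vs 9

buggy=8 correct=9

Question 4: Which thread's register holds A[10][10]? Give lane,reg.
r:10=>grp=2,rB=1  c:10=>cB=1,tig=1,lo=0
L=2*4+1=9  i=1*4+1*2+0=6

9,6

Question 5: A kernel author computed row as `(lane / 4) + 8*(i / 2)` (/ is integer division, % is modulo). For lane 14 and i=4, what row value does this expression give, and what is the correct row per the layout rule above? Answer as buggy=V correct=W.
`(lane / 4) + 8*(i / 2)`[14,4]->19
lane 14: g=3 (14/4), t=2 (14%4)
i=4: r=3+0=3, c=2*2+0+8=12
row: 19 vs 3

buggy=19 correct=3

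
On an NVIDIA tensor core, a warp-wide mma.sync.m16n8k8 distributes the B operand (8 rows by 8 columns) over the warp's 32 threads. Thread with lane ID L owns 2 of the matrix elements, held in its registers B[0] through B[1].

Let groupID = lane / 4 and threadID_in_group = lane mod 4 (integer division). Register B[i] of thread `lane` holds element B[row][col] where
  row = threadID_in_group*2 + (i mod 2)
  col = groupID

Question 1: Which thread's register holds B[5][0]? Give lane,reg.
c:0=>grp=0  r:5=>tig=2,lo=1
L=0*4+2=2  i=1=1

2,1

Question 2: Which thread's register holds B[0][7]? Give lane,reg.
28,0

c:7=>grp=7  r:0=>tig=0,lo=0
L=7*4+0=28  i=0=0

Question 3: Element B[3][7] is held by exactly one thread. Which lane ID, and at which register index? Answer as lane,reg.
29,1

c=7->g=7  r=3->t=1,b0=1
L=7*4+1=29  i=1=1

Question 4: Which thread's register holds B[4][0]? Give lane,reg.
2,0

c=0->g=0  r=4->t=2,b0=0
L=0*4+2=2  i=0=0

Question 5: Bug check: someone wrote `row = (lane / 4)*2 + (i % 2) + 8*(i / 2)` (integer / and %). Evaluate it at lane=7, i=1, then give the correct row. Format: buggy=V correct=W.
`(lane / 4)*2 + (i % 2) + 8*(i / 2)`[7,1]->3
L=7->gid=7>>2=1, tid=7&3=3
[1]->row 3·2+1=7  col gid=1
row: 3 vs 7

buggy=3 correct=7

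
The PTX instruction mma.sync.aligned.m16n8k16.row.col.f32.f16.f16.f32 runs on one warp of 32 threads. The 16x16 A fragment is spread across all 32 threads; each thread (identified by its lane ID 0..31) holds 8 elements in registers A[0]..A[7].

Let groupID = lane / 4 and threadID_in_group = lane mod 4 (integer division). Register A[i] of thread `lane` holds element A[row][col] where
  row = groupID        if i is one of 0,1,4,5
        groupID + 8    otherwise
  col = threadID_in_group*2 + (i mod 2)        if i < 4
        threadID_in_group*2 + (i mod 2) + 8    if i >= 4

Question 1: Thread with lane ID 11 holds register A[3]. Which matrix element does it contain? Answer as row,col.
lane 11→11/4=2, 11 mod 4=3
i=3  r:2+8→10  c:2·3+1+0→7

10,7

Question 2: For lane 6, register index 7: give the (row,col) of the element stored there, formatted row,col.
9,13

lane 6: gid=1 (6/4), tid=2 (6%4)
i=7: r=1+8=9, c=2*2+1+8=13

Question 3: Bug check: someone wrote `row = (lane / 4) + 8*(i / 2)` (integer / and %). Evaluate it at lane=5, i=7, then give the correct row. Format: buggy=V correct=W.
buggy=25 correct=9

`(lane / 4) + 8*(i / 2)`[5,7]->25
lane 5->5/4=1, 5 mod 4=1
i=7  r:1+8->9  c:2·1+1+8->11
row: 25 vs 9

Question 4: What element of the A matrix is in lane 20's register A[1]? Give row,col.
lane 20->20/4=5, 20 mod 4=0
i=1  r:5+0->5  c:2·0+1+0->1

5,1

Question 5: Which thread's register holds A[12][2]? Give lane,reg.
17,2

r=12⇒gr=4,Rb=1  c=2⇒Cb=0,th=1,odd=0
L=4*4+1=17  i=0*4+1*2+0=2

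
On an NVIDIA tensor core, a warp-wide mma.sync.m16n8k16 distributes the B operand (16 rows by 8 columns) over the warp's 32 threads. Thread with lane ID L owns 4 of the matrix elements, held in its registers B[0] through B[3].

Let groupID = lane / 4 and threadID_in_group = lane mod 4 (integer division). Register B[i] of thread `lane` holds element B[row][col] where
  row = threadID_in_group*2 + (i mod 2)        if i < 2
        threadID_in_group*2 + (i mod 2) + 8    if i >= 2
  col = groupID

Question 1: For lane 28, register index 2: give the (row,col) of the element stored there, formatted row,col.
8,7

lane 28: grp=7 (28/4), tig=0 (28%4)
i=2: r=0*2+0+8=8, c=grp=7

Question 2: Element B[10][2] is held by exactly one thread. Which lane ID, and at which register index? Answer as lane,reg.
c=2⇒gr=2  r=10⇒Rb=1,th=1,odd=0
L=2*4+1=9  i=1*2+0=2

9,2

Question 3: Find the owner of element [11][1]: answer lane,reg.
c:1=>grp=1  r:11=>rB=1,tig=1,lo=1
L=1*4+1=5  i=1*2+1=3

5,3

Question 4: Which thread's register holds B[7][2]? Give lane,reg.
c: 2->gid=2  r: 7->r8=0,tid=3,i&1=1
L=2*4+3=11  i=0*2+1=1

11,1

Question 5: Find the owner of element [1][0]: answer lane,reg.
0,1

c:0=>grp=0  r:1=>rB=0,tig=0,lo=1
L=0*4+0=0  i=0*2+1=1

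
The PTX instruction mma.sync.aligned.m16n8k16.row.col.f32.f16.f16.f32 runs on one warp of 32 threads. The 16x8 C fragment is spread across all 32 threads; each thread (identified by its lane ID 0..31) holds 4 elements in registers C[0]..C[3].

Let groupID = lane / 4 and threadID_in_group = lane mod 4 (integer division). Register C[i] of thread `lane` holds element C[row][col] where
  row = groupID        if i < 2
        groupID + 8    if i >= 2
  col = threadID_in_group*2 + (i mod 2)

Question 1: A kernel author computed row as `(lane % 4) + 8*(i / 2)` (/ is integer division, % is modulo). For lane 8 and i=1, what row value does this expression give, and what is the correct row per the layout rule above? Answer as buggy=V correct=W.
buggy=0 correct=2

`(lane % 4) + 8*(i / 2)`[8,1]⇒0
L=8⇒gr=8>>2=2, th=8&3=0
[1]⇒row 2+0=2  col 0·2+1=1
row: 0 vs 2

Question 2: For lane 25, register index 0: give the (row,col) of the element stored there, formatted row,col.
6,2

lane 25=>25/4=6, 25 mod 4=1
i=0  r:6+0=>6  c:2·1+0=>2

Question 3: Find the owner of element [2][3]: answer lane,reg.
9,1

r=2->g=2,rb=0  c=3->t=1,b0=1
L=2*4+1=9  i=0*2+1=1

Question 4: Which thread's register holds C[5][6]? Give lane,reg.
23,0

r=5⇒gr=5,Rb=0  c=6⇒th=3,odd=0
L=5*4+3=23  i=0*2+0=0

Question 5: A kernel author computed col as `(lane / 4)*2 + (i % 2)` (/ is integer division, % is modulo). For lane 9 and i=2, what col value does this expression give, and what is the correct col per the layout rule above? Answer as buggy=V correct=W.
buggy=4 correct=2

`(lane / 4)*2 + (i % 2)`[9,2]→4
lane 9→9/4=2, 9 mod 4=1
i=2  r:2+8→10  c:2·1+0→2
col: 4 vs 2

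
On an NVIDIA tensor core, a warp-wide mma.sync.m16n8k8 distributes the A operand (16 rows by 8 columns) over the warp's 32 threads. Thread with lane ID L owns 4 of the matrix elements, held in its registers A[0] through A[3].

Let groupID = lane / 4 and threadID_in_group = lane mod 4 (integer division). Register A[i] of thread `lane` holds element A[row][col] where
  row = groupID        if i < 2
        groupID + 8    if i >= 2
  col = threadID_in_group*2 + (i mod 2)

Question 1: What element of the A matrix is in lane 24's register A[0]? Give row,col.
lane 24=>24/4=6, 24 mod 4=0
i=0  r:6+0=>6  c:2·0+0=>0

6,0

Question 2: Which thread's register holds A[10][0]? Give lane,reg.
8,2

r: 10->gid=2,r8=1  c: 0->tid=0,i&1=0
L=2*4+0=8  i=1*2+0=2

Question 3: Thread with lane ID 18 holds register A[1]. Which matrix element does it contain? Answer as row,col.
lane 18: gr=4 (18/4), th=2 (18%4)
i=1: r=4+0=4, c=2*2+1=5

4,5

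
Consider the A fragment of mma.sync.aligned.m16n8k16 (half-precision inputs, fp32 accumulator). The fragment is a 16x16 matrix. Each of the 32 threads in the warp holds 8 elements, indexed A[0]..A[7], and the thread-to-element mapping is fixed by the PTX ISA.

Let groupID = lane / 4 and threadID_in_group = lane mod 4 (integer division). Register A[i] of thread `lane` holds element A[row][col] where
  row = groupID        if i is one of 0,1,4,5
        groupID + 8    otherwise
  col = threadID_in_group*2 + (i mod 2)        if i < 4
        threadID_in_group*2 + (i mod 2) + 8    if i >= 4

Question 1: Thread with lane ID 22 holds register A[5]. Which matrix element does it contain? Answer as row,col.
22: g=5,t=2
[5] (5+0,2*2+1+8) = (5,13)

5,13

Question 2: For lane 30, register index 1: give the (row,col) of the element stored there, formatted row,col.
7,5

lane 30->30/4=7, 30 mod 4=2
i=1  r:7+0->7  c:2·2+1+0->5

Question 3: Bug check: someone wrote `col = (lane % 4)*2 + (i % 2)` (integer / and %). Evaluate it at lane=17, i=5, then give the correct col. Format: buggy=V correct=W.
`(lane % 4)*2 + (i % 2)`[17,5]=>3
lane 17=>17/4=4, 17 mod 4=1
i=5  r:4+0=>4  c:2·1+1+8=>11
col: 3 vs 11

buggy=3 correct=11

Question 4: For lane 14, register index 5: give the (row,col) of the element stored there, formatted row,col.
3,13

lane 14=>14/4=3, 14 mod 4=2
i=5  r:3+0=>3  c:2·2+1+8=>13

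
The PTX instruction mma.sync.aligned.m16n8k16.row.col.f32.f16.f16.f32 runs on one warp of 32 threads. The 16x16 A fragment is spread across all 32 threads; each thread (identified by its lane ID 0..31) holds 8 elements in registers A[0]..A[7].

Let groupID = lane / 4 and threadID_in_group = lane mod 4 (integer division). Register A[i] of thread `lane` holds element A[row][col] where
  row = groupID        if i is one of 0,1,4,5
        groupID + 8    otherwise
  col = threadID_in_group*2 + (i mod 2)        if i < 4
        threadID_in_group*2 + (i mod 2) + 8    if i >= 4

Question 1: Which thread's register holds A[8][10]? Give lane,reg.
1,6

r=8->g=0,rb=1  c=10->cb=1,t=1,b0=0
L=0*4+1=1  i=1*4+1*2+0=6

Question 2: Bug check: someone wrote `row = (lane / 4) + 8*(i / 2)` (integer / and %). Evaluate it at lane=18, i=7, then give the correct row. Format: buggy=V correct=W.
`(lane / 4) + 8*(i / 2)`[18,7]=>28
lane 18: grp=4 (18/4), tig=2 (18%4)
i=7: r=4+8=12, c=2*2+1+8=13
row: 28 vs 12

buggy=28 correct=12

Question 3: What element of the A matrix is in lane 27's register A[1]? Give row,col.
6,7

L=27->g=27>>2=6, t=27&3=3
[1]->row 6+0=6  col 3·2+1+0=7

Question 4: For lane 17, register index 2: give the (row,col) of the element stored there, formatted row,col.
lane 17->17/4=4, 17 mod 4=1
i=2  r:4+8->12  c:2·1+0+0->2

12,2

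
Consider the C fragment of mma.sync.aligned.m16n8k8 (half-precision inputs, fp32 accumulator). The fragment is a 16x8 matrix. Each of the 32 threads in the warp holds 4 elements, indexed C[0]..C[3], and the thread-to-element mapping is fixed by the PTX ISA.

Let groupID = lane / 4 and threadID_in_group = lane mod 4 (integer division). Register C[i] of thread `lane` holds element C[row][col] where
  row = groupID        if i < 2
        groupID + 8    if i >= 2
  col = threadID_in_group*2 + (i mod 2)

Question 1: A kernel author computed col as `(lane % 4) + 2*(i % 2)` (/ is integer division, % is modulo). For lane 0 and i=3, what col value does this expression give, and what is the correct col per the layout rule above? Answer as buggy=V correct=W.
`(lane % 4) + 2*(i % 2)`[0,3]->2
0: g=0,t=0
[3] (0+8,0*2+1) = (8,1)
col: 2 vs 1

buggy=2 correct=1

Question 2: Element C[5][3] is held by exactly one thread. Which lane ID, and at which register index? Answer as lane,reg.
21,1

r=5->g=5,rb=0  c=3->t=1,b0=1
L=5*4+1=21  i=0*2+1=1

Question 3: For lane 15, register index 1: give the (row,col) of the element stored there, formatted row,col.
L=15=>grp=15>>2=3, tig=15&3=3
[1]=>row 3+0=3  col 3·2+1=7

3,7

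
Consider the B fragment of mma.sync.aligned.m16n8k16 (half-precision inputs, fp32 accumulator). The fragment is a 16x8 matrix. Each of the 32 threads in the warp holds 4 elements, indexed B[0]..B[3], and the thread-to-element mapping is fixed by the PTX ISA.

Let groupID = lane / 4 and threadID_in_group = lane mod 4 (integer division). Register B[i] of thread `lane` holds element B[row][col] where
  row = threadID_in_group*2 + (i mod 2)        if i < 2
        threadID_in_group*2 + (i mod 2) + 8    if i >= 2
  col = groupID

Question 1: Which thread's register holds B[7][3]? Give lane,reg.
15,1

c=3→G=3  r=7→rhi=0,T=3,p=1
L=3*4+3=15  i=0*2+1=1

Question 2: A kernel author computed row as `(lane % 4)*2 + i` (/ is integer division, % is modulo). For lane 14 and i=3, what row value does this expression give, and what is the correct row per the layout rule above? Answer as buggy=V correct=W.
buggy=7 correct=13

`(lane % 4)*2 + i`[14,3]->7
14: g=3,t=2
[3] (2*2+1+8,3) = (13,3)
row: 7 vs 13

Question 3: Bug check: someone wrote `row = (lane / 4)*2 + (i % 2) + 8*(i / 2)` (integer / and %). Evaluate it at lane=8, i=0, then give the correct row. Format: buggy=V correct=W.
buggy=4 correct=0

`(lane / 4)*2 + (i % 2) + 8*(i / 2)`[8,0]⇒4
lane 8⇒8/4=2, 8 mod 4=0
i=0  r:2·0+0+0⇒0  c:2
row: 4 vs 0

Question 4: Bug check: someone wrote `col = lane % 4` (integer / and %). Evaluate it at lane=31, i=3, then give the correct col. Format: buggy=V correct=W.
buggy=3 correct=7

`lane % 4`[31,3]→3
lane 31: G=7 (31/4), T=3 (31%4)
i=3: r=3*2+1+8=15, c=G=7
col: 3 vs 7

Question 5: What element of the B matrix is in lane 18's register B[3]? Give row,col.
L=18->g=18>>2=4, t=18&3=2
[3]->row 2·2+1+8=13  col g=4

13,4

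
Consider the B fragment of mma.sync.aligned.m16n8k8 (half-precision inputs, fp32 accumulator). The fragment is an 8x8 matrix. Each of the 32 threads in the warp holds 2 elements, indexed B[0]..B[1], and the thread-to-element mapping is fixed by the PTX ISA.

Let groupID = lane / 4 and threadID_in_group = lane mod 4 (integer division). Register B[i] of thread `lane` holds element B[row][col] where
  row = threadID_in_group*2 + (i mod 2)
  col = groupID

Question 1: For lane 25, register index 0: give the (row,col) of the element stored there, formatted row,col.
lane 25->25/4=6, 25 mod 4=1
i=0  r:2·1+0->2  c:6

2,6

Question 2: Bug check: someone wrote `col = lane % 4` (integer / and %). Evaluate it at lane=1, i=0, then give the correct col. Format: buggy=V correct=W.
`lane % 4`[1,0]=>1
1: grp=0,tig=1
[0] (1*2+0,0) = (2,0)
col: 1 vs 0

buggy=1 correct=0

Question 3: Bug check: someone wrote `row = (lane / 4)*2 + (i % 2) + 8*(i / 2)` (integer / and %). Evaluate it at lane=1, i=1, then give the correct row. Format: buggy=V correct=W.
`(lane / 4)*2 + (i % 2) + 8*(i / 2)`[1,1]⇒1
1: gr=0,th=1
[1] (1*2+1,0) = (3,0)
row: 1 vs 3

buggy=1 correct=3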